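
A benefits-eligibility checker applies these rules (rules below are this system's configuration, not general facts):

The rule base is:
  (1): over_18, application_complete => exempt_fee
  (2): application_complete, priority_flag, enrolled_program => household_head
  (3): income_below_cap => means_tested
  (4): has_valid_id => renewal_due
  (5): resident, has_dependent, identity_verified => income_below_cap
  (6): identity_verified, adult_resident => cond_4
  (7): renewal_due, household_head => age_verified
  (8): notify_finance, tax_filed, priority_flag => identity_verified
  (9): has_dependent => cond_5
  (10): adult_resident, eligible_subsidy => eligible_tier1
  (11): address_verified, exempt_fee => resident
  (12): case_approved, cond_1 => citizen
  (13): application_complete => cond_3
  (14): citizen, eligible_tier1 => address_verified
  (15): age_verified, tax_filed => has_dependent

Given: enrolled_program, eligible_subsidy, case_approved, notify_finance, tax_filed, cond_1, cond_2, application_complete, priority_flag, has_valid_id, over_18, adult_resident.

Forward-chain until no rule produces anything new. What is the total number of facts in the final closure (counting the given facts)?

27

[1] (1) [over_18, application_complete => exempt_fee]; (2) [application_complete, priority_flag, enrolled_program => household_head]; (4) [has_valid_id => renewal_due]; (8) [notify_finance, tax_filed, priority_flag => identity_verified]; (10) [adult_resident, eligible_subsidy => eligible_tier1]; (12) [case_approved, cond_1 => citizen]; (13) [application_complete => cond_3]. ⇒ new: exempt_fee, household_head, renewal_due, identity_verified, eligible_tier1, citizen, cond_3.
[2] (6) [identity_verified, adult_resident => cond_4]; (7) [renewal_due, household_head => age_verified]; (14) [citizen, eligible_tier1 => address_verified]. ⇒ new: cond_4, age_verified, address_verified.
[3] (11) [address_verified, exempt_fee => resident]; (15) [age_verified, tax_filed => has_dependent]. ⇒ new: resident, has_dependent.
[4] (5) [resident, has_dependent, identity_verified => income_below_cap]; (9) [has_dependent => cond_5]. ⇒ new: income_below_cap, cond_5.
[5] (3) [income_below_cap => means_tested]. ⇒ new: means_tested.
Closure: {address_verified, adult_resident, age_verified, application_complete, case_approved, citizen, cond_1, cond_2, cond_3, cond_4, cond_5, eligible_subsidy, eligible_tier1, enrolled_program, exempt_fee, has_dependent, has_valid_id, household_head, identity_verified, income_below_cap, means_tested, notify_finance, over_18, priority_flag, renewal_due, resident, tax_filed} — 27 facts.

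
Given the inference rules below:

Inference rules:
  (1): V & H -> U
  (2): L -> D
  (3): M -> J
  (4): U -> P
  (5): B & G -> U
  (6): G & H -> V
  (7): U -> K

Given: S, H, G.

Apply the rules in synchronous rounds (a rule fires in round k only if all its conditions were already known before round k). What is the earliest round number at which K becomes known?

Round 1: (6) [G & H -> V]. New: V.
Round 2: (1) [V & H -> U]. New: U.
Round 3: (4) [U -> P]; (7) [U -> K]. New: P, K.
K first appears in round 3.

3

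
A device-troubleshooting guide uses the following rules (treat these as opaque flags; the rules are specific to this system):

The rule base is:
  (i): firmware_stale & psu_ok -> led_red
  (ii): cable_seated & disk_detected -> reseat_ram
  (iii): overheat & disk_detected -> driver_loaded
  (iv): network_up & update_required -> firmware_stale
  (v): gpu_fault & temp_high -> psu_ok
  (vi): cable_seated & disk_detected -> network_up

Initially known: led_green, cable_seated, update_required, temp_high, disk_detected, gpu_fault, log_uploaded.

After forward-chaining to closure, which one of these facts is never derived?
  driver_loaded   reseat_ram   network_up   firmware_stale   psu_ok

Round 1 fires (ii), (v), (vi), giving reseat_ram, psu_ok, network_up.
Round 2 fires (iv), giving firmware_stale.
Round 3 fires (i), giving led_red.
Derived: firmware_stale (round 2), psu_ok (round 1), network_up (round 1), reseat_ram (round 1). driver_loaded never appears in any round.

driver_loaded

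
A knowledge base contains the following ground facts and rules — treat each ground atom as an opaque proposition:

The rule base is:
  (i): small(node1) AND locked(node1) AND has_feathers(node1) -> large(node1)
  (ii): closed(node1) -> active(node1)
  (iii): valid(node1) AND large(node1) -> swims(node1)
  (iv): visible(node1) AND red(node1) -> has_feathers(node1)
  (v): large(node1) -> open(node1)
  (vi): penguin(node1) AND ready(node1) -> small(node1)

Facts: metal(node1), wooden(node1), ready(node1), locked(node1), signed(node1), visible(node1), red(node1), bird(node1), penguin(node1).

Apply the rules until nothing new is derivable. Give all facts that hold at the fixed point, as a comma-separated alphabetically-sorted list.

bird(node1), has_feathers(node1), large(node1), locked(node1), metal(node1), open(node1), penguin(node1), ready(node1), red(node1), signed(node1), small(node1), visible(node1), wooden(node1)

Round 1: (iv) [visible(node1) AND red(node1) -> has_feathers(node1)]; (vi) [penguin(node1) AND ready(node1) -> small(node1)]. New: has_feathers(node1), small(node1).
Round 2: (i) [small(node1) AND locked(node1) AND has_feathers(node1) -> large(node1)]. New: large(node1).
Round 3: (v) [large(node1) -> open(node1)]. New: open(node1).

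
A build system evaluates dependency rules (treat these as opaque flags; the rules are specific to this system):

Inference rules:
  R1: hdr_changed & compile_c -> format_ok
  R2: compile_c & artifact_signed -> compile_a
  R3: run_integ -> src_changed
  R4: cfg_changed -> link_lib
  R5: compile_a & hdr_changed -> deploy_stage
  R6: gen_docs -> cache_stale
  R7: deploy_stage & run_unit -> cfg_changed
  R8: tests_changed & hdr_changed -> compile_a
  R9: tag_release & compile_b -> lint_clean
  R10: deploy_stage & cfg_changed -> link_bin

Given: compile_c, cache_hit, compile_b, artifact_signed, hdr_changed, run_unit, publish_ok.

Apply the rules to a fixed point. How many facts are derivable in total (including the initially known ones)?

Round 1: R1 [hdr_changed & compile_c -> format_ok]; R2 [compile_c & artifact_signed -> compile_a]. New: format_ok, compile_a.
Round 2: R5 [compile_a & hdr_changed -> deploy_stage]. New: deploy_stage.
Round 3: R7 [deploy_stage & run_unit -> cfg_changed]. New: cfg_changed.
Round 4: R4 [cfg_changed -> link_lib]; R10 [deploy_stage & cfg_changed -> link_bin]. New: link_lib, link_bin.
Closure: {artifact_signed, cache_hit, cfg_changed, compile_a, compile_b, compile_c, deploy_stage, format_ok, hdr_changed, link_bin, link_lib, publish_ok, run_unit} — 13 facts.

13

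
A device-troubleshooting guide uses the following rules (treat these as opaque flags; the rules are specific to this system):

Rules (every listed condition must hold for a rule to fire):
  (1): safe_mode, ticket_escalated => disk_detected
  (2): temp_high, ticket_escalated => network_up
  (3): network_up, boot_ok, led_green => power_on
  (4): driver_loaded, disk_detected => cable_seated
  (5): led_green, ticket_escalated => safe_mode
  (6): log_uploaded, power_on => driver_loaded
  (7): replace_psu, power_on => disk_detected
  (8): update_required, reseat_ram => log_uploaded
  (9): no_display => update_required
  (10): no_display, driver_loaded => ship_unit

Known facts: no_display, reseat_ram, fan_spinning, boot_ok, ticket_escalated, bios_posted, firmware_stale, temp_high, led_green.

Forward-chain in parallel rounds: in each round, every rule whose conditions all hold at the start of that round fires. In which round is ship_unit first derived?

Round 1: (2) [temp_high, ticket_escalated => network_up]; (5) [led_green, ticket_escalated => safe_mode]; (9) [no_display => update_required]. New: network_up, safe_mode, update_required.
Round 2: (1) [safe_mode, ticket_escalated => disk_detected]; (3) [network_up, boot_ok, led_green => power_on]; (8) [update_required, reseat_ram => log_uploaded]. New: disk_detected, power_on, log_uploaded.
Round 3: (6) [log_uploaded, power_on => driver_loaded]. New: driver_loaded.
Round 4: (4) [driver_loaded, disk_detected => cable_seated]; (10) [no_display, driver_loaded => ship_unit]. New: cable_seated, ship_unit.
ship_unit first appears in round 4.

4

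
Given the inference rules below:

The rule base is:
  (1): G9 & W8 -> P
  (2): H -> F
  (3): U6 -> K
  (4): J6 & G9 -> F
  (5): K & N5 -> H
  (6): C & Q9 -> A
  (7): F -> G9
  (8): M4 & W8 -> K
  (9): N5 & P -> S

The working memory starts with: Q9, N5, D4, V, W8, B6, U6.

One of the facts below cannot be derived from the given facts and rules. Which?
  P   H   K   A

A

Round 1: (3) [U6 -> K]. Adds K.
Round 2: (5) [K & N5 -> H]. Adds H.
Round 3: (2) [H -> F]. Adds F.
Round 4: (7) [F -> G9]. Adds G9.
Round 5: (1) [G9 & W8 -> P]. Adds P.
Round 6: (9) [N5 & P -> S]. Adds S.
Derived: K (round 1), P (round 5), H (round 2). A never appears in any round.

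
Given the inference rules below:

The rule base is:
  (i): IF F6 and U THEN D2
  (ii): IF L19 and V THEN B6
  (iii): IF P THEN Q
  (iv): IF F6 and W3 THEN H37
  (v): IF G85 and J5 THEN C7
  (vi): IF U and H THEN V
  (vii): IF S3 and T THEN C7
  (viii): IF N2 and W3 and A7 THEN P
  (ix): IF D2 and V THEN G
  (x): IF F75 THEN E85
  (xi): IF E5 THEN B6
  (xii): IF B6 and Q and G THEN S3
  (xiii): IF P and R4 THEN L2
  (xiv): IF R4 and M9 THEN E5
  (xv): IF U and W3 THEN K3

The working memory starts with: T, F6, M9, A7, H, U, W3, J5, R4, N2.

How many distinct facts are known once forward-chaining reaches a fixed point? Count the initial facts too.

Round 1 fires (i), (iv), (vi), (viii), (xiv), (xv), giving D2, H37, V, P, E5, K3.
Round 2 fires (iii), (ix), (xi), (xiii), giving Q, G, B6, L2.
Round 3 fires (xii), giving S3.
Round 4 fires (vii), giving C7.
Closure: {A7, B6, C7, D2, E5, F6, G, H, H37, J5, K3, L2, M9, N2, P, Q, R4, S3, T, U, V, W3} — 22 facts.

22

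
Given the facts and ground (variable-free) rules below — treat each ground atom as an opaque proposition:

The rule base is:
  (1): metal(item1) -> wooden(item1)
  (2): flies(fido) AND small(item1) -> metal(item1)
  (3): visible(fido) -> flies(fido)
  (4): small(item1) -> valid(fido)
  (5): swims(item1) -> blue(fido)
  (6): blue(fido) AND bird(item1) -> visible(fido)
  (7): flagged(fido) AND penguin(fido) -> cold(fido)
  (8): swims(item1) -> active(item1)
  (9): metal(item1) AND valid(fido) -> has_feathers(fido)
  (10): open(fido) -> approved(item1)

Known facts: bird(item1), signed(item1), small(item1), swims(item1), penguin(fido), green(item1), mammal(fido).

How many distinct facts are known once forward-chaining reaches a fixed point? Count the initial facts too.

15

Round 1 fires (4), (5), (8), giving valid(fido), blue(fido), active(item1).
Round 2 fires (6), giving visible(fido).
Round 3 fires (3), giving flies(fido).
Round 4 fires (2), giving metal(item1).
Round 5 fires (1), (9), giving wooden(item1), has_feathers(fido).
Closure: {active(item1), bird(item1), blue(fido), flies(fido), green(item1), has_feathers(fido), mammal(fido), metal(item1), penguin(fido), signed(item1), small(item1), swims(item1), valid(fido), visible(fido), wooden(item1)} — 15 facts.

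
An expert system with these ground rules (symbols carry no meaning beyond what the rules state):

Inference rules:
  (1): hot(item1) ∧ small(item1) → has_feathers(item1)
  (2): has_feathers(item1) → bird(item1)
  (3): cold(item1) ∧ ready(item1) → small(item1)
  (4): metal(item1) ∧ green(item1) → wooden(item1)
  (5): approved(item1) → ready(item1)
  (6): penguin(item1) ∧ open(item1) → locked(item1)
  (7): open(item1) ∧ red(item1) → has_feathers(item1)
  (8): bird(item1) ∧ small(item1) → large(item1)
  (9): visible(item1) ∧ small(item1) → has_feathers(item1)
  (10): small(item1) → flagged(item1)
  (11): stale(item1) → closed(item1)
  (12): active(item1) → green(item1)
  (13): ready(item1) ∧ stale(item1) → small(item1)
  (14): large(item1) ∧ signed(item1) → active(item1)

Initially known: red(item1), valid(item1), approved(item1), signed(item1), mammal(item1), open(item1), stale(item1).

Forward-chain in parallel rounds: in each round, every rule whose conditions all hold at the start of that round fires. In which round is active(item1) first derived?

4

Round 1: (5) [approved(item1) → ready(item1)]; (7) [open(item1) ∧ red(item1) → has_feathers(item1)]; (11) [stale(item1) → closed(item1)]. Adds ready(item1), has_feathers(item1), closed(item1).
Round 2: (2) [has_feathers(item1) → bird(item1)]; (13) [ready(item1) ∧ stale(item1) → small(item1)]. Adds bird(item1), small(item1).
Round 3: (8) [bird(item1) ∧ small(item1) → large(item1)]; (10) [small(item1) → flagged(item1)]. Adds large(item1), flagged(item1).
Round 4: (14) [large(item1) ∧ signed(item1) → active(item1)]. Adds active(item1).
active(item1) first appears in round 4.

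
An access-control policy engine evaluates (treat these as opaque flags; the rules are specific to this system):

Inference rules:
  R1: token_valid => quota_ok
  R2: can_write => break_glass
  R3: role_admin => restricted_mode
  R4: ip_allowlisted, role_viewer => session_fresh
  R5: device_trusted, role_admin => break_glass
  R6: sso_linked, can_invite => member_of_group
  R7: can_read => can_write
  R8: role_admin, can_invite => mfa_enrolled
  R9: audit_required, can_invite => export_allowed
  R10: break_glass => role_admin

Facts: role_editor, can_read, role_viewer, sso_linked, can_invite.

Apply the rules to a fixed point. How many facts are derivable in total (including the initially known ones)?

11

[1] R6 [sso_linked, can_invite => member_of_group]; R7 [can_read => can_write]. ⇒ new: member_of_group, can_write.
[2] R2 [can_write => break_glass]. ⇒ new: break_glass.
[3] R10 [break_glass => role_admin]. ⇒ new: role_admin.
[4] R3 [role_admin => restricted_mode]; R8 [role_admin, can_invite => mfa_enrolled]. ⇒ new: restricted_mode, mfa_enrolled.
Closure: {break_glass, can_invite, can_read, can_write, member_of_group, mfa_enrolled, restricted_mode, role_admin, role_editor, role_viewer, sso_linked} — 11 facts.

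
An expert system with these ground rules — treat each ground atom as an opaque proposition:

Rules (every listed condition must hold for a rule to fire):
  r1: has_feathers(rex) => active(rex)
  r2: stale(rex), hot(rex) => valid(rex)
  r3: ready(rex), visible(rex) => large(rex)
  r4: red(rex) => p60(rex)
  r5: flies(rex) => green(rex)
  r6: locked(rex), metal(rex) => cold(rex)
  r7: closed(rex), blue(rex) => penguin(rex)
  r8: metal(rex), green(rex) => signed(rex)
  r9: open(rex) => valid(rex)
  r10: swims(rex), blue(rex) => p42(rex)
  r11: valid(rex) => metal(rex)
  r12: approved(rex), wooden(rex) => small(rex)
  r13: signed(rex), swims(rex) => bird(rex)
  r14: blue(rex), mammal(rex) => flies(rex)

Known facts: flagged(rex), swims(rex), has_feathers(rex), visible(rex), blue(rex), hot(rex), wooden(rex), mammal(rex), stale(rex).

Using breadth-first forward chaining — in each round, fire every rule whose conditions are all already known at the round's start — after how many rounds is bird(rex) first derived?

4

Round 1 fires r1, r2, r10, r14, giving active(rex), valid(rex), p42(rex), flies(rex).
Round 2 fires r5, r11, giving green(rex), metal(rex).
Round 3 fires r8, giving signed(rex).
Round 4 fires r13, giving bird(rex).
bird(rex) first appears in round 4.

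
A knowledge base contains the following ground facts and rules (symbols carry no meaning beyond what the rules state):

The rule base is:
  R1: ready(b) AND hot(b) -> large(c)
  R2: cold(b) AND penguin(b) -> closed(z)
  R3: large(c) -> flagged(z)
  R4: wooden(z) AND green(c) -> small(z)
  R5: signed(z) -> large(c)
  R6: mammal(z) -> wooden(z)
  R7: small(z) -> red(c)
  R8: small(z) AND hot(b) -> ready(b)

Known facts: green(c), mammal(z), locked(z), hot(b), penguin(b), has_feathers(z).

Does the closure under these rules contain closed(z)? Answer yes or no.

no

Round 1: R6 [mammal(z) -> wooden(z)]. New: wooden(z).
Round 2: R4 [wooden(z) AND green(c) -> small(z)]. New: small(z).
Round 3: R7 [small(z) -> red(c)]; R8 [small(z) AND hot(b) -> ready(b)]. New: red(c), ready(b).
Round 4: R1 [ready(b) AND hot(b) -> large(c)]. New: large(c).
Round 5: R3 [large(c) -> flagged(z)]. New: flagged(z).
Fixed point reached. closed(z) is concluded only by R2; R2 needs cold(b) (never derived).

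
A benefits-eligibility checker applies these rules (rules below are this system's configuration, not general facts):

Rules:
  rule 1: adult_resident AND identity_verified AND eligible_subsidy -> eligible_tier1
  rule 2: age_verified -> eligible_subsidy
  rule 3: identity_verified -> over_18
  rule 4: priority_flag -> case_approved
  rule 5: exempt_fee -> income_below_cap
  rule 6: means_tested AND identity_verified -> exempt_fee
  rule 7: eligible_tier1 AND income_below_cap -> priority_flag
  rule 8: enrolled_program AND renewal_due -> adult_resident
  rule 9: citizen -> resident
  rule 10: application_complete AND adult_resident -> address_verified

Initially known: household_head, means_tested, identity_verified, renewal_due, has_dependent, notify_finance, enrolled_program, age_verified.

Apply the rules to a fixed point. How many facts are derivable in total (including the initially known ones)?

16

[1] rule 2 [age_verified -> eligible_subsidy]; rule 3 [identity_verified -> over_18]; rule 6 [means_tested AND identity_verified -> exempt_fee]; rule 8 [enrolled_program AND renewal_due -> adult_resident]. ⇒ new: eligible_subsidy, over_18, exempt_fee, adult_resident.
[2] rule 1 [adult_resident AND identity_verified AND eligible_subsidy -> eligible_tier1]; rule 5 [exempt_fee -> income_below_cap]. ⇒ new: eligible_tier1, income_below_cap.
[3] rule 7 [eligible_tier1 AND income_below_cap -> priority_flag]. ⇒ new: priority_flag.
[4] rule 4 [priority_flag -> case_approved]. ⇒ new: case_approved.
Closure: {adult_resident, age_verified, case_approved, eligible_subsidy, eligible_tier1, enrolled_program, exempt_fee, has_dependent, household_head, identity_verified, income_below_cap, means_tested, notify_finance, over_18, priority_flag, renewal_due} — 16 facts.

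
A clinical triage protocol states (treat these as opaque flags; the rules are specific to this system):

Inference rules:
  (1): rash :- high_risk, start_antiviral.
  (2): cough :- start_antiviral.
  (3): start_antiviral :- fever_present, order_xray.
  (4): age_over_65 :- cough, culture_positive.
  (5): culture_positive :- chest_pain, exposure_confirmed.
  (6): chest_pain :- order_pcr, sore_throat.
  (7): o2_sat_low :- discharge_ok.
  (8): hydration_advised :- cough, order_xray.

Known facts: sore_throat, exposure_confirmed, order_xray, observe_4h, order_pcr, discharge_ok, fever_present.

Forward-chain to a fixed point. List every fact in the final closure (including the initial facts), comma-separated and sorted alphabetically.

age_over_65, chest_pain, cough, culture_positive, discharge_ok, exposure_confirmed, fever_present, hydration_advised, o2_sat_low, observe_4h, order_pcr, order_xray, sore_throat, start_antiviral

Round 1 fires (3), (6), (7), giving start_antiviral, chest_pain, o2_sat_low.
Round 2 fires (2), (5), giving cough, culture_positive.
Round 3 fires (4), (8), giving age_over_65, hydration_advised.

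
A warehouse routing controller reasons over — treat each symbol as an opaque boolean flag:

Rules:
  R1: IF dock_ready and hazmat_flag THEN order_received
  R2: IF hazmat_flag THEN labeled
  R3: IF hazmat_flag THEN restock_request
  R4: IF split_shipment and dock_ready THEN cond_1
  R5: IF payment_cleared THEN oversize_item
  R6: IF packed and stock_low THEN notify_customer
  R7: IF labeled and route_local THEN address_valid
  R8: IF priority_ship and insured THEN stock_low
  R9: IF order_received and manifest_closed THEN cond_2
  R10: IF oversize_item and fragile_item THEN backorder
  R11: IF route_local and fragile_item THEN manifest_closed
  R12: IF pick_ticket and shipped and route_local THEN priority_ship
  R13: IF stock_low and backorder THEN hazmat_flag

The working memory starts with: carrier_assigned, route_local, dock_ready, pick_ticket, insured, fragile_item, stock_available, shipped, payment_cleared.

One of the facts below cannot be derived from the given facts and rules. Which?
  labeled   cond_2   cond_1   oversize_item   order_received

cond_1

Round 1: R5 [IF payment_cleared THEN oversize_item]; R11 [IF route_local and fragile_item THEN manifest_closed]; R12 [IF pick_ticket and shipped and route_local THEN priority_ship]. Adds oversize_item, manifest_closed, priority_ship.
Round 2: R8 [IF priority_ship and insured THEN stock_low]; R10 [IF oversize_item and fragile_item THEN backorder]. Adds stock_low, backorder.
Round 3: R13 [IF stock_low and backorder THEN hazmat_flag]. Adds hazmat_flag.
Round 4: R1 [IF dock_ready and hazmat_flag THEN order_received]; R2 [IF hazmat_flag THEN labeled]; R3 [IF hazmat_flag THEN restock_request]. Adds order_received, labeled, restock_request.
Round 5: R7 [IF labeled and route_local THEN address_valid]; R9 [IF order_received and manifest_closed THEN cond_2]. Adds address_valid, cond_2.
Derived: labeled (round 4), cond_2 (round 5), oversize_item (round 1), order_received (round 4). cond_1 never appears in any round.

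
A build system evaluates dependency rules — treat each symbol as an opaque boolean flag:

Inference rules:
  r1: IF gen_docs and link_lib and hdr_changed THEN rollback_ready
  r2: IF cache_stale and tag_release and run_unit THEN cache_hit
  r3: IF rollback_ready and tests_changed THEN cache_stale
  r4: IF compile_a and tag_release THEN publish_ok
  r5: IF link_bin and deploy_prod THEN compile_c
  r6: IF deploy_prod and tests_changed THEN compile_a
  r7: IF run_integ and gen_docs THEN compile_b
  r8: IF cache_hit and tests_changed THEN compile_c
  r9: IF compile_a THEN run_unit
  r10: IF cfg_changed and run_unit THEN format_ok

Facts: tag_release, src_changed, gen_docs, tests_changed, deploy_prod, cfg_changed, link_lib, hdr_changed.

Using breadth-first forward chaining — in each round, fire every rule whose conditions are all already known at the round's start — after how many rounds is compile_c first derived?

Round 1: r1 [IF gen_docs and link_lib and hdr_changed THEN rollback_ready]; r6 [IF deploy_prod and tests_changed THEN compile_a]. Adds rollback_ready, compile_a.
Round 2: r3 [IF rollback_ready and tests_changed THEN cache_stale]; r4 [IF compile_a and tag_release THEN publish_ok]; r9 [IF compile_a THEN run_unit]. Adds cache_stale, publish_ok, run_unit.
Round 3: r2 [IF cache_stale and tag_release and run_unit THEN cache_hit]; r10 [IF cfg_changed and run_unit THEN format_ok]. Adds cache_hit, format_ok.
Round 4: r8 [IF cache_hit and tests_changed THEN compile_c]. Adds compile_c.
compile_c first appears in round 4.

4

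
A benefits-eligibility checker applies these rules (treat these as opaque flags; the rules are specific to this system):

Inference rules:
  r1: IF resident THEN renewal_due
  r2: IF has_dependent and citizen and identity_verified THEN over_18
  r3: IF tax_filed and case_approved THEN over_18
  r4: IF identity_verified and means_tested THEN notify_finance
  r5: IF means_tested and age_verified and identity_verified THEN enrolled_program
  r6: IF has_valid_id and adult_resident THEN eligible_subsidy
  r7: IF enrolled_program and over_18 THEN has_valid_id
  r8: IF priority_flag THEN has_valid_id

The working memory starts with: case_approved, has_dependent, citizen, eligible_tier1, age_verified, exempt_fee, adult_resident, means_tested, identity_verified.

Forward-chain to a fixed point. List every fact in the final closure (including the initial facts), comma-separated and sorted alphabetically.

Round 1: r2 [IF has_dependent and citizen and identity_verified THEN over_18]; r4 [IF identity_verified and means_tested THEN notify_finance]; r5 [IF means_tested and age_verified and identity_verified THEN enrolled_program]. New: over_18, notify_finance, enrolled_program.
Round 2: r7 [IF enrolled_program and over_18 THEN has_valid_id]. New: has_valid_id.
Round 3: r6 [IF has_valid_id and adult_resident THEN eligible_subsidy]. New: eligible_subsidy.

adult_resident, age_verified, case_approved, citizen, eligible_subsidy, eligible_tier1, enrolled_program, exempt_fee, has_dependent, has_valid_id, identity_verified, means_tested, notify_finance, over_18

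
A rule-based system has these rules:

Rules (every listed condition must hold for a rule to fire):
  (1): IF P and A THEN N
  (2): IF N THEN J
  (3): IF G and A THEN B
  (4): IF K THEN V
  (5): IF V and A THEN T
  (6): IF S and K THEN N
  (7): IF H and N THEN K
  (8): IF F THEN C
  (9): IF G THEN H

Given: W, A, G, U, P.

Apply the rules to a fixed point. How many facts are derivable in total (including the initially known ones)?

12

Round 1 fires (1), (3), (9), giving N, B, H.
Round 2 fires (2), (7), giving J, K.
Round 3 fires (4), giving V.
Round 4 fires (5), giving T.
Closure: {A, B, G, H, J, K, N, P, T, U, V, W} — 12 facts.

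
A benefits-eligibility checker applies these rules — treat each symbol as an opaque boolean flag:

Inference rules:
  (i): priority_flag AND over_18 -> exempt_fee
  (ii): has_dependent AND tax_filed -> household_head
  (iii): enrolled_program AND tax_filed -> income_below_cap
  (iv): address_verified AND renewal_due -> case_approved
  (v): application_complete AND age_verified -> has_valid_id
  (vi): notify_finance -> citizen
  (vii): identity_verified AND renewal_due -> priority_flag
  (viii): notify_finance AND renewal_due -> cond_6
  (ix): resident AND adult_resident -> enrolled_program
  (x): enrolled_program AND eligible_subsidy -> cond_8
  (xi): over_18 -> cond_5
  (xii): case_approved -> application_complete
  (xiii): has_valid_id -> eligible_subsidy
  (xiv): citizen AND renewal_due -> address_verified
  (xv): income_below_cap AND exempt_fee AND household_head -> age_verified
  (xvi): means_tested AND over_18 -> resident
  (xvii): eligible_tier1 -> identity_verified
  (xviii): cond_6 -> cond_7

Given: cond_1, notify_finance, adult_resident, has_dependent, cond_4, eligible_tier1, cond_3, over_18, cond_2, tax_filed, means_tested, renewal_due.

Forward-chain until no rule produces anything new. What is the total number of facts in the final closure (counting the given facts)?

Round 1 — (ii), (vi), (viii), (xi), (xvi), (xvii), derive household_head, citizen, cond_6, cond_5, resident, identity_verified.
Round 2 — (vii), (ix), (xiv), (xviii), derive priority_flag, enrolled_program, address_verified, cond_7.
Round 3 — (i), (iii), (iv), derive exempt_fee, income_below_cap, case_approved.
Round 4 — (xii), (xv), derive application_complete, age_verified.
Round 5 — (v), derive has_valid_id.
Round 6 — (xiii), derive eligible_subsidy.
Round 7 — (x), derive cond_8.
Closure: {address_verified, adult_resident, age_verified, application_complete, case_approved, citizen, cond_1, cond_2, cond_3, cond_4, cond_5, cond_6, cond_7, cond_8, eligible_subsidy, eligible_tier1, enrolled_program, exempt_fee, has_dependent, has_valid_id, household_head, identity_verified, income_below_cap, means_tested, notify_finance, over_18, priority_flag, renewal_due, resident, tax_filed} — 30 facts.

30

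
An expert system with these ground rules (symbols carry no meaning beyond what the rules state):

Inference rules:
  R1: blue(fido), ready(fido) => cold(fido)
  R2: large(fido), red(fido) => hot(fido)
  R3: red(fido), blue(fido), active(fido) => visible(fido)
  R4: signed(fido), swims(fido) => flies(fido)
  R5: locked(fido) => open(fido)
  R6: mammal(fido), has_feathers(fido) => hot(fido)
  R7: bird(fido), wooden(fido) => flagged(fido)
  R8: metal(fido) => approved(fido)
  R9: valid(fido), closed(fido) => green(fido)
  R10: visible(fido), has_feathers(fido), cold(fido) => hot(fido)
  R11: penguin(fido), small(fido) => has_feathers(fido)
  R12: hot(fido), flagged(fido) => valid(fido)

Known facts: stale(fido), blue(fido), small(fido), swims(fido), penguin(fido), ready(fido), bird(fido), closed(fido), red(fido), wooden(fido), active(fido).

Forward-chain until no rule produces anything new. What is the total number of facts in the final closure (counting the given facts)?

Round 1: R1 [blue(fido), ready(fido) => cold(fido)]; R3 [red(fido), blue(fido), active(fido) => visible(fido)]; R7 [bird(fido), wooden(fido) => flagged(fido)]; R11 [penguin(fido), small(fido) => has_feathers(fido)]. New: cold(fido), visible(fido), flagged(fido), has_feathers(fido).
Round 2: R10 [visible(fido), has_feathers(fido), cold(fido) => hot(fido)]. New: hot(fido).
Round 3: R12 [hot(fido), flagged(fido) => valid(fido)]. New: valid(fido).
Round 4: R9 [valid(fido), closed(fido) => green(fido)]. New: green(fido).
Closure: {active(fido), bird(fido), blue(fido), closed(fido), cold(fido), flagged(fido), green(fido), has_feathers(fido), hot(fido), penguin(fido), ready(fido), red(fido), small(fido), stale(fido), swims(fido), valid(fido), visible(fido), wooden(fido)} — 18 facts.

18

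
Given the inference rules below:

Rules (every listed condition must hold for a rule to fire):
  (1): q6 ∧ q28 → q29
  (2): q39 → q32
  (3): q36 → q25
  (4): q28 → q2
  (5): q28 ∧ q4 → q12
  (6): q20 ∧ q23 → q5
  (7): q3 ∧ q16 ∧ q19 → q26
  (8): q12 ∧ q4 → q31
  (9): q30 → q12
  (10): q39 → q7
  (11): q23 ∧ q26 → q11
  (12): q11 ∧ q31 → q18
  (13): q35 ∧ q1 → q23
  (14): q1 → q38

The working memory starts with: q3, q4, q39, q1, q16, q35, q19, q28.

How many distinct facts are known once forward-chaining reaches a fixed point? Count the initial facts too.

18

Round 1: (2) [q39 → q32]; (4) [q28 → q2]; (5) [q28 ∧ q4 → q12]; (7) [q3 ∧ q16 ∧ q19 → q26]; (10) [q39 → q7]; (13) [q35 ∧ q1 → q23]; (14) [q1 → q38]. Adds q32, q2, q12, q26, q7, q23, q38.
Round 2: (8) [q12 ∧ q4 → q31]; (11) [q23 ∧ q26 → q11]. Adds q31, q11.
Round 3: (12) [q11 ∧ q31 → q18]. Adds q18.
Closure: {q1, q11, q12, q16, q18, q19, q2, q23, q26, q28, q3, q31, q32, q35, q38, q39, q4, q7} — 18 facts.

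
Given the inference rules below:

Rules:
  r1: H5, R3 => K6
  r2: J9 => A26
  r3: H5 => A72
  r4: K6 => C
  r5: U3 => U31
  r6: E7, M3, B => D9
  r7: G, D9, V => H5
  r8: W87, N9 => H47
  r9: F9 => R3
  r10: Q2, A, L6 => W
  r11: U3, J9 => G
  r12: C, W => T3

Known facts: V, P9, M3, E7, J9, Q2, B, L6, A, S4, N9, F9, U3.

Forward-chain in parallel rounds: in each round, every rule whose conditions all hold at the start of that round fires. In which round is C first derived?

Round 1: r2 [J9 => A26]; r5 [U3 => U31]; r6 [E7, M3, B => D9]; r9 [F9 => R3]; r10 [Q2, A, L6 => W]; r11 [U3, J9 => G]. Adds A26, U31, D9, R3, W, G.
Round 2: r7 [G, D9, V => H5]. Adds H5.
Round 3: r1 [H5, R3 => K6]; r3 [H5 => A72]. Adds K6, A72.
Round 4: r4 [K6 => C]. Adds C.
C first appears in round 4.

4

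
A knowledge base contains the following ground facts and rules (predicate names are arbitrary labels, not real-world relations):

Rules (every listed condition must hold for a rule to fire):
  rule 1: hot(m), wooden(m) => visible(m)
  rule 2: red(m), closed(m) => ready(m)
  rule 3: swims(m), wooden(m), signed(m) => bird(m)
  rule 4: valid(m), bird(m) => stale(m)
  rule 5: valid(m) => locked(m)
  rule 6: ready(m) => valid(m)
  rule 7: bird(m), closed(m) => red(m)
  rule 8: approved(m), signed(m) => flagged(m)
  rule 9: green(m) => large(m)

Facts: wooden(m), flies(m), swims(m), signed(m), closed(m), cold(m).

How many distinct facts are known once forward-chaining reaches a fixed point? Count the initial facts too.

Round 1 fires rule 3, giving bird(m).
Round 2 fires rule 7, giving red(m).
Round 3 fires rule 2, giving ready(m).
Round 4 fires rule 6, giving valid(m).
Round 5 fires rule 4, rule 5, giving stale(m), locked(m).
Closure: {bird(m), closed(m), cold(m), flies(m), locked(m), ready(m), red(m), signed(m), stale(m), swims(m), valid(m), wooden(m)} — 12 facts.

12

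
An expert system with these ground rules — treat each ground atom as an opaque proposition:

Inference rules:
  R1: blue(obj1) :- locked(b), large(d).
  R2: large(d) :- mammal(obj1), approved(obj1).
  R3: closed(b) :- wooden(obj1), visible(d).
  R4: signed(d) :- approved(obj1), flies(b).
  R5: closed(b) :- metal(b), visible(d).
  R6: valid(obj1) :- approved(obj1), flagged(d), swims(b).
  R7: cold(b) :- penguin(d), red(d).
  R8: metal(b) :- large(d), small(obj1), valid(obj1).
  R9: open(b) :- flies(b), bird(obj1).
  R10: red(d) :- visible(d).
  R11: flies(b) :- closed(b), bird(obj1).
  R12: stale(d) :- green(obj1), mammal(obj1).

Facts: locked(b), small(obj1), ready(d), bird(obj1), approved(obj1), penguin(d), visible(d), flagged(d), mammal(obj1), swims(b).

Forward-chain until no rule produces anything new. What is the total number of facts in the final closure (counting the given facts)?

Round 1 — R2, R6, R10, derive large(d), valid(obj1), red(d).
Round 2 — R1, R7, R8, derive blue(obj1), cold(b), metal(b).
Round 3 — R5, derive closed(b).
Round 4 — R11, derive flies(b).
Round 5 — R4, R9, derive signed(d), open(b).
Closure: {approved(obj1), bird(obj1), blue(obj1), closed(b), cold(b), flagged(d), flies(b), large(d), locked(b), mammal(obj1), metal(b), open(b), penguin(d), ready(d), red(d), signed(d), small(obj1), swims(b), valid(obj1), visible(d)} — 20 facts.

20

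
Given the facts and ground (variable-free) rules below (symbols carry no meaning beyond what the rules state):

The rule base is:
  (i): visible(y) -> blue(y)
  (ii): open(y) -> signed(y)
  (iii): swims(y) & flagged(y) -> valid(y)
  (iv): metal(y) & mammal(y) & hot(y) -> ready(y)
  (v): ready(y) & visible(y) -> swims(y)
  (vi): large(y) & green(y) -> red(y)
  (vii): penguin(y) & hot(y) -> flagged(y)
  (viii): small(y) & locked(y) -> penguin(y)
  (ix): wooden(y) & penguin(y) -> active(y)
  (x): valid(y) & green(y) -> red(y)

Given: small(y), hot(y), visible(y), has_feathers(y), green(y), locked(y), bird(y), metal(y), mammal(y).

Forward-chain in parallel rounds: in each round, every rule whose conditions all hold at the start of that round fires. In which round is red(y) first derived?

Round 1 fires (i), (iv), (viii), giving blue(y), ready(y), penguin(y).
Round 2 fires (v), (vii), giving swims(y), flagged(y).
Round 3 fires (iii), giving valid(y).
Round 4 fires (x), giving red(y).
red(y) first appears in round 4.

4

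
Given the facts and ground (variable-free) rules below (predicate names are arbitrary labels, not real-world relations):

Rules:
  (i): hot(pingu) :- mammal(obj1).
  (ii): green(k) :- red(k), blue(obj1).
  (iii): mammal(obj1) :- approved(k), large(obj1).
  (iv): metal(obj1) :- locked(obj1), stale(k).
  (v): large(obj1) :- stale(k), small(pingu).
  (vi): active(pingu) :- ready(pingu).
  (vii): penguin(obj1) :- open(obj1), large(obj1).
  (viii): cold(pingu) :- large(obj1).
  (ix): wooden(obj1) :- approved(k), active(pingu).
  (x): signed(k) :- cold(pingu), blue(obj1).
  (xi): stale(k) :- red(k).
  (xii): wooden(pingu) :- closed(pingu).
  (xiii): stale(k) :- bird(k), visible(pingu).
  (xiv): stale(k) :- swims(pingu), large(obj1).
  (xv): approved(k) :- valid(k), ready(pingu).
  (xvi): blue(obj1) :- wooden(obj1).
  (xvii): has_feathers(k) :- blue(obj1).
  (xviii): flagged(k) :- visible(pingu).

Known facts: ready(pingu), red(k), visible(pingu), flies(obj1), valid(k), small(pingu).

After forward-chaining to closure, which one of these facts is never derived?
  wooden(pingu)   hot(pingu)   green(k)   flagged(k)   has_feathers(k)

wooden(pingu)

Round 1 fires (vi), (xi), (xv), (xviii), giving active(pingu), stale(k), approved(k), flagged(k).
Round 2 fires (v), (ix), giving large(obj1), wooden(obj1).
Round 3 fires (iii), (viii), (xvi), giving mammal(obj1), cold(pingu), blue(obj1).
Round 4 fires (i), (ii), (x), (xvii), giving hot(pingu), green(k), signed(k), has_feathers(k).
Derived: hot(pingu) (round 4), green(k) (round 4), has_feathers(k) (round 4), flagged(k) (round 1). wooden(pingu) never appears in any round.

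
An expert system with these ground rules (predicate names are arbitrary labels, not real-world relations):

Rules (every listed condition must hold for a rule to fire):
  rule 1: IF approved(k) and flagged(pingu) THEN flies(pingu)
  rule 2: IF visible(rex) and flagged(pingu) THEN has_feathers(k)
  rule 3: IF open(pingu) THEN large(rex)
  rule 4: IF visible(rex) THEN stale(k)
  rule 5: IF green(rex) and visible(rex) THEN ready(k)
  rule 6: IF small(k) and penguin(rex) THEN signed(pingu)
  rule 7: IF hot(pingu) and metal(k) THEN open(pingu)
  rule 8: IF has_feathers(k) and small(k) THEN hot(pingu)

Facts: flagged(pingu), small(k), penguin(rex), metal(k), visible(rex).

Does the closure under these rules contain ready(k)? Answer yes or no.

no

Round 1 fires rule 2, rule 4, rule 6, giving has_feathers(k), stale(k), signed(pingu).
Round 2 fires rule 8, giving hot(pingu).
Round 3 fires rule 7, giving open(pingu).
Round 4 fires rule 3, giving large(rex).
Fixed point reached. ready(k) is concluded only by rule 5; rule 5 needs green(rex) (never derived).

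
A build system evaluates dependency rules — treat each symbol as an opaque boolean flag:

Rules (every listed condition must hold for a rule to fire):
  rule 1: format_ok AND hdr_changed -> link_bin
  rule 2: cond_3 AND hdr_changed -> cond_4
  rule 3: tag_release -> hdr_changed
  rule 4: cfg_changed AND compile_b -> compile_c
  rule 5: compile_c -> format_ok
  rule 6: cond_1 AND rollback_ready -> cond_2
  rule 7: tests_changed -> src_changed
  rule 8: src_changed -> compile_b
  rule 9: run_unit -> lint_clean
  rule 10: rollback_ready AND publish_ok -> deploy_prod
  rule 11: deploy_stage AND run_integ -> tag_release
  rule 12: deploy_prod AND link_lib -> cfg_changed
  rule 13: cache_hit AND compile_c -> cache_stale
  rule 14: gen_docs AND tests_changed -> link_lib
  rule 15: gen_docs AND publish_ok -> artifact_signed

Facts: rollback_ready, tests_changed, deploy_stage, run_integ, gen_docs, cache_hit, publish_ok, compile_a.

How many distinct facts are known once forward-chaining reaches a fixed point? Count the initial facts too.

Round 1 — rule 7, rule 10, rule 11, rule 14, rule 15, derive src_changed, deploy_prod, tag_release, link_lib, artifact_signed.
Round 2 — rule 3, rule 8, rule 12, derive hdr_changed, compile_b, cfg_changed.
Round 3 — rule 4, derive compile_c.
Round 4 — rule 5, rule 13, derive format_ok, cache_stale.
Round 5 — rule 1, derive link_bin.
Closure: {artifact_signed, cache_hit, cache_stale, cfg_changed, compile_a, compile_b, compile_c, deploy_prod, deploy_stage, format_ok, gen_docs, hdr_changed, link_bin, link_lib, publish_ok, rollback_ready, run_integ, src_changed, tag_release, tests_changed} — 20 facts.

20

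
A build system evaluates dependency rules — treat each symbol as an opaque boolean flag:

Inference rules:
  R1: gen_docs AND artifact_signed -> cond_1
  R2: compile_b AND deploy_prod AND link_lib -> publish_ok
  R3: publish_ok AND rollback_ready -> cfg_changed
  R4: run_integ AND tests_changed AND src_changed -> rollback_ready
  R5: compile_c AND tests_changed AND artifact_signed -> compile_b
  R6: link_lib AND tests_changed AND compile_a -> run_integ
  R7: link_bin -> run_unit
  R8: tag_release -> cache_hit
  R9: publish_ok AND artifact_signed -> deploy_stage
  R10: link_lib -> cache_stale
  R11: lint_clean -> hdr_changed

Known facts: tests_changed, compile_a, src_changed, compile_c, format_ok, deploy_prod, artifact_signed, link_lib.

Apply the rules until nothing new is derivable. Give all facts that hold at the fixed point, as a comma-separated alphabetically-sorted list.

artifact_signed, cache_stale, cfg_changed, compile_a, compile_b, compile_c, deploy_prod, deploy_stage, format_ok, link_lib, publish_ok, rollback_ready, run_integ, src_changed, tests_changed

Round 1: R5 [compile_c AND tests_changed AND artifact_signed -> compile_b]; R6 [link_lib AND tests_changed AND compile_a -> run_integ]; R10 [link_lib -> cache_stale]. Adds compile_b, run_integ, cache_stale.
Round 2: R2 [compile_b AND deploy_prod AND link_lib -> publish_ok]; R4 [run_integ AND tests_changed AND src_changed -> rollback_ready]. Adds publish_ok, rollback_ready.
Round 3: R3 [publish_ok AND rollback_ready -> cfg_changed]; R9 [publish_ok AND artifact_signed -> deploy_stage]. Adds cfg_changed, deploy_stage.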